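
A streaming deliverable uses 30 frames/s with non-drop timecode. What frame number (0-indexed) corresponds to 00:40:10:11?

frame 72311

Total seconds to the label: (0 × 3600 + 40 × 60 + 10) = 2410.
Frame index = 2410 × 30 + 11 = 72311.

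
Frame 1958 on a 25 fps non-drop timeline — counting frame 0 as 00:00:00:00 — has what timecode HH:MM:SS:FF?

00:01:18:08

1958 ÷ 25 = 78 full seconds, remainder 8 frames.
78 s = 0 h 1 min 18 s.
Timecode: 00:01:18:08.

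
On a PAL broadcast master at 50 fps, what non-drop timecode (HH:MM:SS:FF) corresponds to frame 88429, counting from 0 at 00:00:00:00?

00:29:28:29

88429 ÷ 50 = 1768 full seconds, remainder 29 frames.
1768 s = 0 h 29 min 28 s.
Timecode: 00:29:28:29.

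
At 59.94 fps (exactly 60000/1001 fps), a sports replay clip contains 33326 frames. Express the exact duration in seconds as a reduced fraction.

Running time = 33326 ÷ (60000/1001) = 33326 × 1001/60000 = 16679663/30000 s.

16679663/30000 seconds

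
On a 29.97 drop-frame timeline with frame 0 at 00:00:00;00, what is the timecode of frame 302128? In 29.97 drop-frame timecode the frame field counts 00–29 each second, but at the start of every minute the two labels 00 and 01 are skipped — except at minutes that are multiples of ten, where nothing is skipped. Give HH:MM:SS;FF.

Ten DF minutes hold 17982 frames, so frame 302128 lies in block 16 (frames 287712–305693) with 14416 frames into that block.
The block's first minute is 1800 frames and the rest 1798 each; 14416 frames reaches minute 8, so 16 × 18 + 8 × 2 = 304 labels have been skipped so far.
Adding those back, label number 302128 + 304 = 302432 at 30 labels/s is 10081 s + 2 f = 2 h 48 min 1 s frame 2, i.e. 02:48:01;02.

02:48:01;02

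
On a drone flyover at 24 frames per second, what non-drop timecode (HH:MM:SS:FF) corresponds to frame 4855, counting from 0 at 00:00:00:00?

00:03:22:07

4855 ÷ 24 = 202 full seconds, remainder 7 frames.
202 s = 0 h 3 min 22 s.
Timecode: 00:03:22:07.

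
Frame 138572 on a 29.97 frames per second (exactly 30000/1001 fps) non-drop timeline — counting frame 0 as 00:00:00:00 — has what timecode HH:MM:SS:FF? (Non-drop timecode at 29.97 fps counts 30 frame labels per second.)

01:16:59:02

138572 ÷ 30 = 4619 full seconds, remainder 2 frames.
4619 s = 1 h 16 min 59 s.
Timecode: 01:16:59:02.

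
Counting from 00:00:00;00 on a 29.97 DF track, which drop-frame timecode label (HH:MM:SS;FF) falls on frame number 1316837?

Ten DF minutes hold 17982 frames, so frame 1316837 lies in block 73 (frames 1312686–1330667) with 4151 frames into that block.
The block's first minute is 1800 frames and the rest 1798 each; 4151 frames reaches minute 2, so 73 × 18 + 2 × 2 = 1318 labels have been skipped so far.
Adding those back, label number 1316837 + 1318 = 1318155 at 30 labels/s is 43938 s + 15 f = 12 h 12 min 18 s frame 15, i.e. 12:12:18;15.

12:12:18;15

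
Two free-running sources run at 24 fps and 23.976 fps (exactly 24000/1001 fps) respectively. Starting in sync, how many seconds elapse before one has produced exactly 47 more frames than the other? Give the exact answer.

47047/24 seconds

The gap grows by |24000/1001 − 24| = 24/1001 frames per second.
Time for a 47-frame gap: 47 ÷ (24/1001) = 47047/24 s.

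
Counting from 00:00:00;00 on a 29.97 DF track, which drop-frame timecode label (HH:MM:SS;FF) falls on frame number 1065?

Ten DF minutes hold 17982 frames, so frame 1065 lies in block 0 (frames 0–17981) with 1065 frames into that block.
The block's first minute is 1800 frames and the rest 1798 each; 1065 frames reaches minute 0, so 0 × 18 + 0 × 2 = 0 labels have been skipped so far.
Adding those back, label number 1065 + 0 = 1065 at 30 labels/s is 35 s + 15 f = 0 h 0 min 35 s frame 15, i.e. 00:00:35;15.

00:00:35;15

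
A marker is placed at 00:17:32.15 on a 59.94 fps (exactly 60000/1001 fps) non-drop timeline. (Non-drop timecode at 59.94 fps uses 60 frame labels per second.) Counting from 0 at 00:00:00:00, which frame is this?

Total seconds to the label: (0 × 3600 + 17 × 60 + 32) = 1052.
Frame index = 1052 × 60 + 15 = 63135.

63135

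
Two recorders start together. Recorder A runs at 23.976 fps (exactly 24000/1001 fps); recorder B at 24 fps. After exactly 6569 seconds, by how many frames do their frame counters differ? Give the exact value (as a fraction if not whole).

157656/1001 frames

A emits 24000/1001 × 6569 = 157656000/1001 frames; B emits 24 × 6569 = 157656.
Difference = 157656/1001 frames (≈ 157.4985); B is ahead of A.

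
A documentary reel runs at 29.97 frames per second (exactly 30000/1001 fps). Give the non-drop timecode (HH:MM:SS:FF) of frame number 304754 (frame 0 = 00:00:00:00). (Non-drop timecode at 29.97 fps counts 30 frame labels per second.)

304754 ÷ 30 = 10158 full seconds, remainder 14 frames.
10158 s = 2 h 49 min 18 s.
Timecode: 02:49:18:14.

02:49:18:14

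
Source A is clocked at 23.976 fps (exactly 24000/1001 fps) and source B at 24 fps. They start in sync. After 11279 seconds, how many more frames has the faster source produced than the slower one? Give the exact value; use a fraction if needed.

A emits 24000/1001 × 11279 = 270696000/1001 frames; B emits 24 × 11279 = 270696.
Difference = 270696/1001 frames (≈ 270.4256); B is ahead of A.

270696/1001 frames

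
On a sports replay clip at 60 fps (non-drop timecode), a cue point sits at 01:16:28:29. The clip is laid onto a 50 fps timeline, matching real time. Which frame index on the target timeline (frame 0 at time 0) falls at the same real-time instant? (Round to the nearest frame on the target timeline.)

Source frame index: (1×3600 + 16×60 + 28) × 60 + 29 = 275309.
Real time: 275309 / (60) = 275309/60 s.
Target frame: (275309/60) × (50) = 1376545/6 ≈ 229424.167 → 229424.

frame 229424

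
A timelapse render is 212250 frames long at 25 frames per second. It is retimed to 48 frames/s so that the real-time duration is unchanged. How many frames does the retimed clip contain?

407520 frames

Target frames = source frames × (target rate / source rate) = 212250 × (48)/(25) = 212250 × 48/25 = 407520.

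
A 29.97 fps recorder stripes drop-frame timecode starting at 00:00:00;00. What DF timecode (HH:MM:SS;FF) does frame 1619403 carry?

Ten DF minutes hold 17982 frames, so frame 1619403 lies in block 90 (frames 1618380–1636361) with 1023 frames into that block.
The block's first minute is 1800 frames and the rest 1798 each; 1023 frames reaches minute 0, so 90 × 18 + 0 × 2 = 1620 labels have been skipped so far.
Adding those back, label number 1619403 + 1620 = 1621023 at 30 labels/s is 54034 s + 3 f = 15 h 0 min 34 s frame 3, i.e. 15:00:34;03.

15:00:34;03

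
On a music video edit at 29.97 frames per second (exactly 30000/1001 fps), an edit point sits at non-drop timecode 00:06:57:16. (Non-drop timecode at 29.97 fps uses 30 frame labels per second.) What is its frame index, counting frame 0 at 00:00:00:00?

12526

Total seconds to the label: (0 × 3600 + 6 × 60 + 57) = 417.
Frame index = 417 × 30 + 16 = 12526.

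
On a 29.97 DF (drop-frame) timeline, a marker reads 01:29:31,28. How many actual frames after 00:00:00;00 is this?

160996

As if non-drop at 30 labels/s: (1 × 3600 + 29 × 60 + 31) × 30 + 28 = 161158.
Minute boundaries passed: 89; those not divisible by 10: 89 − 8 = 81; dropped labels = 2 × 81 = 162.
Actual frame index = 161158 − 162 = 160996.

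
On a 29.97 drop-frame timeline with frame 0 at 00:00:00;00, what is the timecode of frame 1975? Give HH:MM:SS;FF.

Ten DF minutes hold 17982 frames, so frame 1975 lies in block 0 (frames 0–17981) with 1975 frames into that block.
The block's first minute is 1800 frames and the rest 1798 each; 1975 frames reaches minute 1, so 0 × 18 + 1 × 2 = 2 labels have been skipped so far.
Adding those back, label number 1975 + 2 = 1977 at 30 labels/s is 65 s + 27 f = 0 h 1 min 5 s frame 27, i.e. 00:01:05;27.

00:01:05;27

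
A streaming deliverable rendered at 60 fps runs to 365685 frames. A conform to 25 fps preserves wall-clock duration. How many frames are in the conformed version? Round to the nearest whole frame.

Frames at target rate = 365685 × (25) / (60) = 609475/4 ≈ 152368.750.
Nearest whole frame: 152369.

152369 frames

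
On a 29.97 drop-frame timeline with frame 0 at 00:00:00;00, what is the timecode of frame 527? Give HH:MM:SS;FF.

00:00:17;17

Each 10-minute DF block holds 10 × 60 × 30 − 9 × 2 = 17982 frames. 527 ÷ 17982 → 0 full blocks, remainder 527.
Within the partial block the first minute is 1800 frames and each further minute 1798, so 0 further minute boundaries passed. Total skipped labels = 18 × 0 + 2 × 0 = 0.
Non-drop label index = 527 + 0 = 527; at 30 labels/s that is 00:00:17:17, i.e. DF 00:00:17;17.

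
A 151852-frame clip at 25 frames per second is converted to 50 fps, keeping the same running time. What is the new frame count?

303704 frames

Target frames = source frames × (target rate / source rate) = 151852 × (50)/(25) = 151852 × 2 = 303704.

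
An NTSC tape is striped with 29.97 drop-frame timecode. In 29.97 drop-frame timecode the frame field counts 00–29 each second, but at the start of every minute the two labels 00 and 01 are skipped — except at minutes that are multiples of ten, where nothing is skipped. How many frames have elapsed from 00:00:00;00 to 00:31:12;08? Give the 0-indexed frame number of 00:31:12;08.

56112

Complete 10-minute blocks: 3, each 17982 frames → 53946.
Remaining 1 whole minute in the current block: 1800 + 0 × 1798 = 1800 frames.
Within the current minute: 12 × 30 + 8 − 2 = 366 (labels ;00/;01 skipped at this minute). Total = 53946 + 1800 + 366 = 56112.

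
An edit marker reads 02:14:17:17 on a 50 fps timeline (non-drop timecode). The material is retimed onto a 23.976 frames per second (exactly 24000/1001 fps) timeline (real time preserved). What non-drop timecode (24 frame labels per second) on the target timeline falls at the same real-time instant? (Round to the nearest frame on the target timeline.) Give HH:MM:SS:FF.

Source frame index: (2×3600 + 14×60 + 17) × 50 + 17 = 402867.
Real time: 402867 / (50) = 402867/50 s.
Target frame: (402867/50) × (24000/1001) = 193376160/1001 ≈ 193182.977 → 193183.
At 24 labels/s: frame 193183 → 02:14:09:07.

02:14:09:07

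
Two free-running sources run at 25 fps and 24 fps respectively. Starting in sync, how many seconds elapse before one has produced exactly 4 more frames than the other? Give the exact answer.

4 seconds

The gap grows by |24 − 25| = 1 frame per second.
Time for a 4-frame gap: 4 ÷ (1) = 4 s.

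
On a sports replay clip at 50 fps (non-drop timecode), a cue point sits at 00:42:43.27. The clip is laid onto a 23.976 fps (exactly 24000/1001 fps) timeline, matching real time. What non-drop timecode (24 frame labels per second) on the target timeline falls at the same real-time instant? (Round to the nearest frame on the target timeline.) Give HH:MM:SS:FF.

Source frame index: (0×3600 + 42×60 + 43) × 50 + 27 = 128177.
Real time: 128177 / (50) = 128177/50 s.
Target frame: (128177/50) × (24000/1001) = 8789280/143 ≈ 61463.497 → 61463.
At 24 labels/s: frame 61463 → 00:42:40:23.

00:42:40:23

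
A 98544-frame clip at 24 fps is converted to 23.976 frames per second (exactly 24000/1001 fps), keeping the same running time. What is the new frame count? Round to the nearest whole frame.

98446 frames

Frames at target rate = 98544 × (24000/1001) / (24) = 98544000/1001 ≈ 98445.554.
Nearest whole frame: 98446.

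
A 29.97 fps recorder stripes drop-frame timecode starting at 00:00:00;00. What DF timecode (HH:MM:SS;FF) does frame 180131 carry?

Ten DF minutes hold 17982 frames, so frame 180131 lies in block 10 (frames 179820–197801) with 311 frames into that block.
The block's first minute is 1800 frames and the rest 1798 each; 311 frames reaches minute 0, so 10 × 18 + 0 × 2 = 180 labels have been skipped so far.
Adding those back, label number 180131 + 180 = 180311 at 30 labels/s is 6010 s + 11 f = 1 h 40 min 10 s frame 11, i.e. 01:40:10;11.

01:40:10;11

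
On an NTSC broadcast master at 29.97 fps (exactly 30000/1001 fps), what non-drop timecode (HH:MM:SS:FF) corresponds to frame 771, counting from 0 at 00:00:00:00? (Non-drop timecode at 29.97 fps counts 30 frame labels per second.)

771 ÷ 30 = 25 full seconds, remainder 21 frames.
25 s = 0 h 0 min 25 s.
Timecode: 00:00:25:21.

00:00:25:21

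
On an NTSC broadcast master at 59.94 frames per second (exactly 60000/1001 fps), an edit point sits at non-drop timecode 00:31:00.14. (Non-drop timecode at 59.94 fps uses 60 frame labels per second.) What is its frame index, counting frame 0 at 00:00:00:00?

111614

Total seconds to the label: (0 × 3600 + 31 × 60 + 0) = 1860.
Frame index = 1860 × 60 + 14 = 111614.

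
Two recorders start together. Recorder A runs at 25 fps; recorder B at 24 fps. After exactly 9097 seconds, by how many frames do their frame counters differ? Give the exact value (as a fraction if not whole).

9097 frames

A emits 25 × 9097 = 227425 frames; B emits 24 × 9097 = 218328.
Difference = 9097 frames; B is behind A.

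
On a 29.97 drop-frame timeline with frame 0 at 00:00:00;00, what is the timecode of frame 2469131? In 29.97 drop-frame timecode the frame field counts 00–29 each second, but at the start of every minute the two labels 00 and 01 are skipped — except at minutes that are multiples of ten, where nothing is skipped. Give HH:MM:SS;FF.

22:53:06;23

Each 10-minute DF block holds 10 × 60 × 30 − 9 × 2 = 17982 frames. 2469131 ÷ 17982 → 137 full blocks, remainder 5597.
Within the partial block the first minute is 1800 frames and each further minute 1798, so 3 further minute boundaries passed. Total skipped labels = 18 × 137 + 2 × 3 = 2472.
Non-drop label index = 2469131 + 2472 = 2471603; at 30 labels/s that is 22:53:06:23, i.e. DF 22:53:06;23.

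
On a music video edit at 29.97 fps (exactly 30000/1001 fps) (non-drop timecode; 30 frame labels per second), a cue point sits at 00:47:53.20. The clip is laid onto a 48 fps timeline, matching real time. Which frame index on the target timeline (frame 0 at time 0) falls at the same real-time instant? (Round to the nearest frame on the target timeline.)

Source frame index: (0×3600 + 47×60 + 53) × 30 + 20 = 86210.
Real time: 86210 / (30000/1001) = 8629621/3000 s.
Target frame: (8629621/3000) × (48) = 17259242/125 ≈ 138073.936 → 138074.

frame 138074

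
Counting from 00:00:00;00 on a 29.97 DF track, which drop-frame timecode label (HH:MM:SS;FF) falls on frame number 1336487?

12:23:14;05

Each 10-minute DF block holds 10 × 60 × 30 − 9 × 2 = 17982 frames. 1336487 ÷ 17982 → 74 full blocks, remainder 5819.
Within the partial block the first minute is 1800 frames and each further minute 1798, so 3 further minute boundaries passed. Total skipped labels = 18 × 74 + 2 × 3 = 1338.
Non-drop label index = 1336487 + 1338 = 1337825; at 30 labels/s that is 12:23:14:05, i.e. DF 12:23:14;05.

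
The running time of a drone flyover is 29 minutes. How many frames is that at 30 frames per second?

29 min = 1740 s.
Frames = 1740 × 30 = 52200.

52200 frames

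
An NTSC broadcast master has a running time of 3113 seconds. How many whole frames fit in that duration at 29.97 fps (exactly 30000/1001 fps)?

Frames = 3113 × 30000/1001 = 8490000/91 ≈ 93296.7033.
Complete frames: 93296.

93296 frames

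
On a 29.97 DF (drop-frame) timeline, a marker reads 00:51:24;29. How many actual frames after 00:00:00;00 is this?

Complete 10-minute blocks: 5, each 17982 frames → 89910.
Remaining 1 whole minute in the current block: 1800 + 0 × 1798 = 1800 frames.
Within the current minute: 24 × 30 + 29 − 2 = 747 (labels ;00/;01 skipped at this minute). Total = 89910 + 1800 + 747 = 92457.

92457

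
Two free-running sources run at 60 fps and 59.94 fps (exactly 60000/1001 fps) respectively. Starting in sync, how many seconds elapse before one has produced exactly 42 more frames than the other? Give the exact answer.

700.7 seconds

The gap grows by |60000/1001 − 60| = 60/1001 frames per second.
Time for a 42-frame gap: 42 ÷ (60/1001) = 700.7 s.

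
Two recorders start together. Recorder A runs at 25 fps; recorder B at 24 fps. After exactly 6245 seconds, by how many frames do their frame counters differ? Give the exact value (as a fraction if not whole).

6245 frames

A emits 25 × 6245 = 156125 frames; B emits 24 × 6245 = 149880.
Difference = 6245 frames; B is behind A.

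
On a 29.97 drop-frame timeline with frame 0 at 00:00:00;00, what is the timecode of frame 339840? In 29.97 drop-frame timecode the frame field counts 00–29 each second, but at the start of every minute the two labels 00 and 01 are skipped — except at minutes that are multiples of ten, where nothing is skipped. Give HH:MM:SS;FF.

03:08:59;10

Ten DF minutes hold 17982 frames, so frame 339840 lies in block 18 (frames 323676–341657) with 16164 frames into that block.
The block's first minute is 1800 frames and the rest 1798 each; 16164 frames reaches minute 8, so 18 × 18 + 8 × 2 = 340 labels have been skipped so far.
Adding those back, label number 339840 + 340 = 340180 at 30 labels/s is 11339 s + 10 f = 3 h 8 min 59 s frame 10, i.e. 03:08:59;10.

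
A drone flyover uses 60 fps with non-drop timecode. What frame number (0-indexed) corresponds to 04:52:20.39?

frame 1052439

Total seconds to the label: (4 × 3600 + 52 × 60 + 20) = 17540.
Frame index = 17540 × 60 + 39 = 1052439.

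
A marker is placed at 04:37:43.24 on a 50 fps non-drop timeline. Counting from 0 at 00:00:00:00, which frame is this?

Total seconds to the label: (4 × 3600 + 37 × 60 + 43) = 16663.
Frame index = 16663 × 50 + 24 = 833174.

frame 833174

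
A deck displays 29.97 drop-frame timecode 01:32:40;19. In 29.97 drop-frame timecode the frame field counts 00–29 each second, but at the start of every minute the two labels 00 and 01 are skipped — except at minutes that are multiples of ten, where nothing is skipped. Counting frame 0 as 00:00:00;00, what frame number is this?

As if non-drop at 30 labels/s: (1 × 3600 + 32 × 60 + 40) × 30 + 19 = 166819.
Minute boundaries passed: 92; those not divisible by 10: 92 − 9 = 83; dropped labels = 2 × 83 = 166.
Actual frame index = 166819 − 166 = 166653.

166653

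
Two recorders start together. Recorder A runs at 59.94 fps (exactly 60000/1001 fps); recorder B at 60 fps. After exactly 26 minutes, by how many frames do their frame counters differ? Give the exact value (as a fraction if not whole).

26 min = 1560 s.
A emits 60000/1001 × 1560 = 7200000/77 frames; B emits 60 × 1560 = 93600.
Difference = 7200/77 frames (≈ 93.5065); B is ahead of A.

7200/77 frames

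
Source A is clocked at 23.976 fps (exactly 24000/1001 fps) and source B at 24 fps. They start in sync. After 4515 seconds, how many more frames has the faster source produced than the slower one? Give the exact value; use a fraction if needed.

15480/143 frames

A emits 24000/1001 × 4515 = 15480000/143 frames; B emits 24 × 4515 = 108360.
Difference = 15480/143 frames (≈ 108.2517); B is ahead of A.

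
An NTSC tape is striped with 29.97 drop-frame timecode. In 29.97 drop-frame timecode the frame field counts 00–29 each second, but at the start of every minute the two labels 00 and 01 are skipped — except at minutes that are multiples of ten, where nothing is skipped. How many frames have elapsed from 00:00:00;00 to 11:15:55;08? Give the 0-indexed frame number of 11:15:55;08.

1215442

Complete 10-minute blocks: 67, each 17982 frames → 1204794.
Remaining 5 whole minutes in the current block: 1800 + 4 × 1798 = 8992 frames.
Within the current minute: 55 × 30 + 8 − 2 = 1656 (labels ;00/;01 skipped at this minute). Total = 1204794 + 8992 + 1656 = 1215442.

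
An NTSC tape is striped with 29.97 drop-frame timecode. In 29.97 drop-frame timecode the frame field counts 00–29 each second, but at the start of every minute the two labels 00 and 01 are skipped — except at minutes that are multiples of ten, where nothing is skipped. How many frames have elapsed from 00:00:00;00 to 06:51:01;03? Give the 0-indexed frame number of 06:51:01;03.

As if non-drop at 30 labels/s: (6 × 3600 + 51 × 60 + 1) × 30 + 3 = 739833.
Minute boundaries passed: 411; those not divisible by 10: 411 − 41 = 370; dropped labels = 2 × 370 = 740.
Actual frame index = 739833 − 740 = 739093.

739093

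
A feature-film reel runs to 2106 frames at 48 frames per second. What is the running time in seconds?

Running time = 2106 / (48) = 43.875 s.

43.875 seconds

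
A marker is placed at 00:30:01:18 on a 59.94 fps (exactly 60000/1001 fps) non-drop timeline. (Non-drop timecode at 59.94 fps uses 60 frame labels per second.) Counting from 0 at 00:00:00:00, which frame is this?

108078

Total seconds to the label: (0 × 3600 + 30 × 60 + 1) = 1801.
Frame index = 1801 × 60 + 18 = 108078.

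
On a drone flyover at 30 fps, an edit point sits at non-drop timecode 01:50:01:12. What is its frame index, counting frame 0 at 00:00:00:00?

Total seconds to the label: (1 × 3600 + 50 × 60 + 1) = 6601.
Frame index = 6601 × 30 + 12 = 198042.

frame 198042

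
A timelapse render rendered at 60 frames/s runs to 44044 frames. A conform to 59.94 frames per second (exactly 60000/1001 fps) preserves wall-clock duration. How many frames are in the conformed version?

Target frames = source frames × (target rate / source rate) = 44044 × (60000/1001)/(60) = 44044 × 1000/1001 = 44000.

44000 frames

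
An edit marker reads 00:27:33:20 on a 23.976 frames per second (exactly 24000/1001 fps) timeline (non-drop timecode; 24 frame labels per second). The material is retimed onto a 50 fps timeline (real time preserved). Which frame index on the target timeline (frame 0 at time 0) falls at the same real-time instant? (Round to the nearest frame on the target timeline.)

Source frame index: (0×3600 + 27×60 + 33) × 24 + 20 = 39692.
Real time: 39692 / (24000/1001) = 9932923/6000 s.
Target frame: (9932923/6000) × (50) = 9932923/120 ≈ 82774.358 → 82774.

frame 82774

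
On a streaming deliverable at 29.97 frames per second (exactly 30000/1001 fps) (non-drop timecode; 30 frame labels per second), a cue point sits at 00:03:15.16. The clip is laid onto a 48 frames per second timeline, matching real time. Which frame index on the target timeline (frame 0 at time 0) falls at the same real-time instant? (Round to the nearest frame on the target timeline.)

Source frame index: (0×3600 + 3×60 + 15) × 30 + 16 = 5866.
Real time: 5866 / (30000/1001) = 2935933/15000 s.
Target frame: (2935933/15000) × (48) = 5871866/625 ≈ 9394.986 → 9395.

frame 9395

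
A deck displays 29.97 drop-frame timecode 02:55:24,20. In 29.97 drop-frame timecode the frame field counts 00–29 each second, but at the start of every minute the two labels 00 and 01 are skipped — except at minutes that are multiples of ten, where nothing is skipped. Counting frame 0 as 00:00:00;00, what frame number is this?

As if non-drop at 30 labels/s: (2 × 3600 + 55 × 60 + 24) × 30 + 20 = 315740.
Minute boundaries passed: 175; those not divisible by 10: 175 − 17 = 158; dropped labels = 2 × 158 = 316.
Actual frame index = 315740 − 316 = 315424.

315424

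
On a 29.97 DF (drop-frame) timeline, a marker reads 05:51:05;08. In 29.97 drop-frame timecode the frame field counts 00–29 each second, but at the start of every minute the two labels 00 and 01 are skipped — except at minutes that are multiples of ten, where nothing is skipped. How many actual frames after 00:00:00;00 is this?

As if non-drop at 30 labels/s: (5 × 3600 + 51 × 60 + 5) × 30 + 8 = 631958.
Minute boundaries passed: 351; those not divisible by 10: 351 − 35 = 316; dropped labels = 2 × 316 = 632.
Actual frame index = 631958 − 632 = 631326.

631326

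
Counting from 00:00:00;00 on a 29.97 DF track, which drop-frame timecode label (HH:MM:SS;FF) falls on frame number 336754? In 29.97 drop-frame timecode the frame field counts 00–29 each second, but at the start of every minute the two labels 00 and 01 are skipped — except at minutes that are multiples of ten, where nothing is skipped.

03:07:16;12

Each 10-minute DF block holds 10 × 60 × 30 − 9 × 2 = 17982 frames. 336754 ÷ 17982 → 18 full blocks, remainder 13078.
Within the partial block the first minute is 1800 frames and each further minute 1798, so 7 further minute boundaries passed. Total skipped labels = 18 × 18 + 2 × 7 = 338.
Non-drop label index = 336754 + 338 = 337092; at 30 labels/s that is 03:07:16:12, i.e. DF 03:07:16;12.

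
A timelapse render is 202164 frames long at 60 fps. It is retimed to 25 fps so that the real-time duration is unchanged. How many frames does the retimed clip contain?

Target frames = source frames × (target rate / source rate) = 202164 × (25)/(60) = 202164 × 5/12 = 84235.

84235 frames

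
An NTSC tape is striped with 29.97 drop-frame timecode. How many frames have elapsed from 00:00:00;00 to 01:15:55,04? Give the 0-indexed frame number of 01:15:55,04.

Complete 10-minute blocks: 7, each 17982 frames → 125874.
Remaining 5 whole minutes in the current block: 1800 + 4 × 1798 = 8992 frames.
Within the current minute: 55 × 30 + 4 − 2 = 1652 (labels ;00/;01 skipped at this minute). Total = 125874 + 8992 + 1652 = 136518.

136518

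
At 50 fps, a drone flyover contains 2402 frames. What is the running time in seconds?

Running time = 2402 / (50) = 48.04 s.

48.04 seconds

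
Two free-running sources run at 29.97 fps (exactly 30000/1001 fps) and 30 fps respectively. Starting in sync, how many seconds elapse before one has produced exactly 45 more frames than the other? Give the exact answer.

1501.5 seconds

The gap grows by |30 − 30000/1001| = 30/1001 frames per second.
Time for a 45-frame gap: 45 ÷ (30/1001) = 1501.5 s.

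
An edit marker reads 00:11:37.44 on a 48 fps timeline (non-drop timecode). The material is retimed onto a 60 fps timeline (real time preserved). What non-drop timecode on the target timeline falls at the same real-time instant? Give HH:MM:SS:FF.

Source frame index: (0×3600 + 11×60 + 37) × 48 + 44 = 33500.
Real time: 33500 / (48) = 8375/12 s.
Target frame: (8375/12) × (60) = 41875.
At 60 labels/s: frame 41875 → 00:11:37:55.

00:11:37:55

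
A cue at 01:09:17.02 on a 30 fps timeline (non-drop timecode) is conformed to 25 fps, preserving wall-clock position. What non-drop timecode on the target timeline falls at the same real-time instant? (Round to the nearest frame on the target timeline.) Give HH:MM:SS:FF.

Source frame index: (1×3600 + 9×60 + 17) × 30 + 2 = 124712.
Real time: 124712 / (30) = 62356/15 s.
Target frame: (62356/15) × (25) = 311780/3 ≈ 103926.667 → 103927.
At 25 labels/s: frame 103927 → 01:09:17:02.

01:09:17:02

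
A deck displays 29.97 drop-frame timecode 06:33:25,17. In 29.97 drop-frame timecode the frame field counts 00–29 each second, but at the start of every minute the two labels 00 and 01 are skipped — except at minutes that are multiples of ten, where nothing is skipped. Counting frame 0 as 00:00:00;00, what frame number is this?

As if non-drop at 30 labels/s: (6 × 3600 + 33 × 60 + 25) × 30 + 17 = 708167.
Minute boundaries passed: 393; those not divisible by 10: 393 − 39 = 354; dropped labels = 2 × 354 = 708.
Actual frame index = 708167 − 708 = 707459.

707459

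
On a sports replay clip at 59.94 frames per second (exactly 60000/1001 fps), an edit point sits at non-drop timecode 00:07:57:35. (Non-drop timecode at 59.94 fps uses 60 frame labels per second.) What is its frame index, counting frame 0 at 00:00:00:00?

Total seconds to the label: (0 × 3600 + 7 × 60 + 57) = 477.
Frame index = 477 × 60 + 35 = 28655.

frame 28655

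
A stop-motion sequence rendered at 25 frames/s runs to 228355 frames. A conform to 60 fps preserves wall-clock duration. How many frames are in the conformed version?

Target frames = source frames × (target rate / source rate) = 228355 × (60)/(25) = 228355 × 12/5 = 548052.

548052 frames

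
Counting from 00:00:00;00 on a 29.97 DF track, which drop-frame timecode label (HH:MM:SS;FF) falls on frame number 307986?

02:51:16;14

Ten DF minutes hold 17982 frames, so frame 307986 lies in block 17 (frames 305694–323675) with 2292 frames into that block.
The block's first minute is 1800 frames and the rest 1798 each; 2292 frames reaches minute 1, so 17 × 18 + 1 × 2 = 308 labels have been skipped so far.
Adding those back, label number 307986 + 308 = 308294 at 30 labels/s is 10276 s + 14 f = 2 h 51 min 16 s frame 14, i.e. 02:51:16;14.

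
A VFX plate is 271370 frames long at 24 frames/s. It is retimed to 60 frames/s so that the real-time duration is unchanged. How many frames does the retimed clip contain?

678425 frames

Target frames = source frames × (target rate / source rate) = 271370 × (60)/(24) = 271370 × 5/2 = 678425.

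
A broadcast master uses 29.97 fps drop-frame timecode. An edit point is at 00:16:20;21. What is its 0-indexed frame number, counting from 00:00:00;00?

As if non-drop at 30 labels/s: (0 × 3600 + 16 × 60 + 20) × 30 + 21 = 29421.
Minute boundaries passed: 16; those not divisible by 10: 16 − 1 = 15; dropped labels = 2 × 15 = 30.
Actual frame index = 29421 − 30 = 29391.

29391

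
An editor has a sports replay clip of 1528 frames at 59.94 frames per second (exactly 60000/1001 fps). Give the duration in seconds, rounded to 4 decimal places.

25.4921 seconds

Running time = 1528 × 1001/60000 = 191191/7500 s ≈ 25.4921 s.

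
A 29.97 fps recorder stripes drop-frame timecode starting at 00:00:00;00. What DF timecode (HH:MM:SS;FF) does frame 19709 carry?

00:10:57;17

Each 10-minute DF block holds 10 × 60 × 30 − 9 × 2 = 17982 frames. 19709 ÷ 17982 → 1 full block, remainder 1727.
Within the partial block the first minute is 1800 frames and each further minute 1798, so 0 further minute boundaries passed. Total skipped labels = 18 × 1 + 2 × 0 = 18.
Non-drop label index = 19709 + 18 = 19727; at 30 labels/s that is 00:10:57:17, i.e. DF 00:10:57;17.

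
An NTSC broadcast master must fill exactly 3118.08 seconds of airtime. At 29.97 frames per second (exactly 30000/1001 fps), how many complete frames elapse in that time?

Frames = 3118.08 × 30000/1001 = 13363200/143 ≈ 93448.9510.
Complete frames: 93448.

93448 frames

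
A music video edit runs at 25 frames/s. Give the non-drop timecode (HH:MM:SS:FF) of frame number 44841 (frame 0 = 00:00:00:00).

44841 ÷ 25 = 1793 full seconds, remainder 16 frames.
1793 s = 0 h 29 min 53 s.
Timecode: 00:29:53:16.

00:29:53:16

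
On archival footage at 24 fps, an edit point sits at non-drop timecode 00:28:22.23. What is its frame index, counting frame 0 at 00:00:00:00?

frame 40871

Total seconds to the label: (0 × 3600 + 28 × 60 + 22) = 1702.
Frame index = 1702 × 24 + 23 = 40871.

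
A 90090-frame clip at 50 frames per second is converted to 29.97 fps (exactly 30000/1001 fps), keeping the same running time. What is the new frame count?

54000 frames

Target frames = source frames × (target rate / source rate) = 90090 × (30000/1001)/(50) = 90090 × 600/1001 = 54000.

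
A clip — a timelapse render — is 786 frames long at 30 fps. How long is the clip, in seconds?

Running time = 786 / (30) = 26.2 s.

26.2 seconds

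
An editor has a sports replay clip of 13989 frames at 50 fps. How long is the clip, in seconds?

Running time = 13989 / (50) = 279.78 s.

279.78 seconds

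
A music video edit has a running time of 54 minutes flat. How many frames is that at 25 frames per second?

54 min = 3240 s.
Frames = 3240 × 25 = 81000.

81000 frames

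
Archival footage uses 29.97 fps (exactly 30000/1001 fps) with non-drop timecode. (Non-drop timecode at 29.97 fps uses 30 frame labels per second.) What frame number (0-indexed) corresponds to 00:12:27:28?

Total seconds to the label: (0 × 3600 + 12 × 60 + 27) = 747.
Frame index = 747 × 30 + 28 = 22438.

22438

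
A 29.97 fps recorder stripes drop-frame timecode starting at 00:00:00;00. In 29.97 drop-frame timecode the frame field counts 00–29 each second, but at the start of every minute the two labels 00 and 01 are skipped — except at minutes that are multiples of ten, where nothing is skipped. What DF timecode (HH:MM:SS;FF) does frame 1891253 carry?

17:31:44;25

Each 10-minute DF block holds 10 × 60 × 30 − 9 × 2 = 17982 frames. 1891253 ÷ 17982 → 105 full blocks, remainder 3143.
Within the partial block the first minute is 1800 frames and each further minute 1798, so 1 further minute boundary passed. Total skipped labels = 18 × 105 + 2 × 1 = 1892.
Non-drop label index = 1891253 + 1892 = 1893145; at 30 labels/s that is 17:31:44:25, i.e. DF 17:31:44;25.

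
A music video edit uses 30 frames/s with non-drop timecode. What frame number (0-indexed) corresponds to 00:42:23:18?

Total seconds to the label: (0 × 3600 + 42 × 60 + 23) = 2543.
Frame index = 2543 × 30 + 18 = 76308.

76308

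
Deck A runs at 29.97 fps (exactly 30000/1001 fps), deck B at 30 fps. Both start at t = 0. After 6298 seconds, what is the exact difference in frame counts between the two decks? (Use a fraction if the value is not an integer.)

A emits 30000/1001 × 6298 = 188940000/1001 frames; B emits 30 × 6298 = 188940.
Difference = 188940/1001 frames (≈ 188.7512); B is ahead of A.

188940/1001 frames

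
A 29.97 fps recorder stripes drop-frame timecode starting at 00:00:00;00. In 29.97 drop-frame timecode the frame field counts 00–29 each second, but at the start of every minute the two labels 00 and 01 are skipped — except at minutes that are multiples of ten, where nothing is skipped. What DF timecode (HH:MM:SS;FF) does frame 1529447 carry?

Each 10-minute DF block holds 10 × 60 × 30 − 9 × 2 = 17982 frames. 1529447 ÷ 17982 → 85 full blocks, remainder 977.
Within the partial block the first minute is 1800 frames and each further minute 1798, so 0 further minute boundaries passed. Total skipped labels = 18 × 85 + 2 × 0 = 1530.
Non-drop label index = 1529447 + 1530 = 1530977; at 30 labels/s that is 14:10:32:17, i.e. DF 14:10:32;17.

14:10:32;17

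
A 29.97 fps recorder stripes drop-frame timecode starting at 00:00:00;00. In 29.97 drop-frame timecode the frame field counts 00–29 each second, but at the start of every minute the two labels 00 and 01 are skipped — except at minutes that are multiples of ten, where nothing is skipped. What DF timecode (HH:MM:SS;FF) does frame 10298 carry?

Each 10-minute DF block holds 10 × 60 × 30 − 9 × 2 = 17982 frames. 10298 ÷ 17982 → 0 full blocks, remainder 10298.
Within the partial block the first minute is 1800 frames and each further minute 1798, so 5 further minute boundaries passed. Total skipped labels = 18 × 0 + 2 × 5 = 10.
Non-drop label index = 10298 + 10 = 10308; at 30 labels/s that is 00:05:43:18, i.e. DF 00:05:43;18.

00:05:43;18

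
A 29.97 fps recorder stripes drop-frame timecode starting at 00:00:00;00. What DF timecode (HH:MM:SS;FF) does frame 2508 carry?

Ten DF minutes hold 17982 frames, so frame 2508 lies in block 0 (frames 0–17981) with 2508 frames into that block.
The block's first minute is 1800 frames and the rest 1798 each; 2508 frames reaches minute 1, so 0 × 18 + 1 × 2 = 2 labels have been skipped so far.
Adding those back, label number 2508 + 2 = 2510 at 30 labels/s is 83 s + 20 f = 0 h 1 min 23 s frame 20, i.e. 00:01:23;20.

00:01:23;20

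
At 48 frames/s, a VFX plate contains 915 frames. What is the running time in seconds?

Running time = 915 / (48) = 19.0625 s.

19.0625 seconds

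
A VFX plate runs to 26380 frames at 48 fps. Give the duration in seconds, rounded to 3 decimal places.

Running time = 26380 × 1/48 = 6595/12 s ≈ 549.583 s.

549.583 seconds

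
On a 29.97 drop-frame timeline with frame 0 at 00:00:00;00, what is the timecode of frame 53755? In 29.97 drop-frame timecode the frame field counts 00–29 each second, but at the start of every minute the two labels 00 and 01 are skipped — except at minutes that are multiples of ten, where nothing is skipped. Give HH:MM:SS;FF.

Ten DF minutes hold 17982 frames, so frame 53755 lies in block 2 (frames 35964–53945) with 17791 frames into that block.
The block's first minute is 1800 frames and the rest 1798 each; 17791 frames reaches minute 9, so 2 × 18 + 9 × 2 = 54 labels have been skipped so far.
Adding those back, label number 53755 + 54 = 53809 at 30 labels/s is 1793 s + 19 f = 0 h 29 min 53 s frame 19, i.e. 00:29:53;19.

00:29:53;19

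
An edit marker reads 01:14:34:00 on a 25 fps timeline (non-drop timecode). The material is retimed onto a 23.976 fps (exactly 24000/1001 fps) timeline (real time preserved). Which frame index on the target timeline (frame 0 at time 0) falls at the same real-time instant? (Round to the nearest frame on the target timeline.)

Source frame index: (1×3600 + 14×60 + 34) × 25 + 0 = 111850.
Real time: 111850 / (25) = 4474 s.
Target frame: (4474) × (24000/1001) = 107376000/1001 ≈ 107268.731 → 107269.

frame 107269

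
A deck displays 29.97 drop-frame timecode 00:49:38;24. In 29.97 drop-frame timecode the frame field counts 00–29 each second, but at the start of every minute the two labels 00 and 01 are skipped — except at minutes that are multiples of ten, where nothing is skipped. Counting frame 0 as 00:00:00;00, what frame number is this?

As if non-drop at 30 labels/s: (0 × 3600 + 49 × 60 + 38) × 30 + 24 = 89364.
Minute boundaries passed: 49; those not divisible by 10: 49 − 4 = 45; dropped labels = 2 × 45 = 90.
Actual frame index = 89364 − 90 = 89274.

89274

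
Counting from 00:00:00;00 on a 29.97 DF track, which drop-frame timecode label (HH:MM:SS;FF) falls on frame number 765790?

07:05:51;26

Each 10-minute DF block holds 10 × 60 × 30 − 9 × 2 = 17982 frames. 765790 ÷ 17982 → 42 full blocks, remainder 10546.
Within the partial block the first minute is 1800 frames and each further minute 1798, so 5 further minute boundaries passed. Total skipped labels = 18 × 42 + 2 × 5 = 766.
Non-drop label index = 765790 + 766 = 766556; at 30 labels/s that is 07:05:51:26, i.e. DF 07:05:51;26.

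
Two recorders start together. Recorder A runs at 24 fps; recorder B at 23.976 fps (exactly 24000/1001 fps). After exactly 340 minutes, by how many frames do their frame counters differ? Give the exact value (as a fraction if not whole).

340 min = 20400 s.
A emits 24 × 20400 = 489600 frames; B emits 24000/1001 × 20400 = 489600000/1001.
Difference = 489600/1001 frames (≈ 489.1109); B is behind A.

489600/1001 frames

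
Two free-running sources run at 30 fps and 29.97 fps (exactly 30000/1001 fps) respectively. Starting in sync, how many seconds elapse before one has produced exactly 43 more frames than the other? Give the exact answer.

43043/30 seconds

The gap grows by |30000/1001 − 30| = 30/1001 frames per second.
Time for a 43-frame gap: 43 ÷ (30/1001) = 43043/30 s.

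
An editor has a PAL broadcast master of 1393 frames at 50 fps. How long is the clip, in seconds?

27.86 seconds

Running time = 1393 / (50) = 27.86 s.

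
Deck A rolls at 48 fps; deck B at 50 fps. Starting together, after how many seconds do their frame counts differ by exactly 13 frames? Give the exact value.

6.5 seconds

The gap grows by |50 − 48| = 2 frames per second.
Time for a 13-frame gap: 13 ÷ (2) = 6.5 s.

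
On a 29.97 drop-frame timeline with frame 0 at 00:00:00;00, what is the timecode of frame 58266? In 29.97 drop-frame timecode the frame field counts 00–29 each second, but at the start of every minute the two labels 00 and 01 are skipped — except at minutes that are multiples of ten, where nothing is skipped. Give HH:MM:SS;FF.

00:32:24;04

Each 10-minute DF block holds 10 × 60 × 30 − 9 × 2 = 17982 frames. 58266 ÷ 17982 → 3 full blocks, remainder 4320.
Within the partial block the first minute is 1800 frames and each further minute 1798, so 2 further minute boundaries passed. Total skipped labels = 18 × 3 + 2 × 2 = 58.
Non-drop label index = 58266 + 58 = 58324; at 30 labels/s that is 00:32:24:04, i.e. DF 00:32:24;04.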